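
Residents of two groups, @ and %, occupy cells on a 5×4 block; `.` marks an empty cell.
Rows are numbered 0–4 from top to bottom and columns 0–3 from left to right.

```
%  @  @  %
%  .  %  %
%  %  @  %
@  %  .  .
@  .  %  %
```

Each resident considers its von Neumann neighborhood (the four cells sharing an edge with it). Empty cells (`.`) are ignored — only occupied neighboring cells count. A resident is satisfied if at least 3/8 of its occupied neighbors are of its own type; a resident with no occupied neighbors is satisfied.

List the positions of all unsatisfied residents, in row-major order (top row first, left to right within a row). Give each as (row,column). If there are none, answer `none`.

(0,2), (1,2), (2,2), (3,0)

Row 0: (0,0)% 1/2 ✓ · (0,1)@ 1/2 ✓ · (0,2)@ 1/3 ✗ · (0,3)% 1/2 ✓
Row 1: (1,0)% 2/2 ✓ · (1,2)% 1/3 ✗ · (1,3)% 3/3 ✓
Row 2: (2,0)% 2/3 ✓ · (2,1)% 2/3 ✓ · (2,2)@ 0/3 ✗ · (2,3)% 1/2 ✓
Row 3: (3,0)@ 1/3 ✗ · (3,1)% 1/2 ✓
Row 4: (4,0)@ 1/1 ✓ · (4,2)% 1/1 ✓ · (4,3)% 1/1 ✓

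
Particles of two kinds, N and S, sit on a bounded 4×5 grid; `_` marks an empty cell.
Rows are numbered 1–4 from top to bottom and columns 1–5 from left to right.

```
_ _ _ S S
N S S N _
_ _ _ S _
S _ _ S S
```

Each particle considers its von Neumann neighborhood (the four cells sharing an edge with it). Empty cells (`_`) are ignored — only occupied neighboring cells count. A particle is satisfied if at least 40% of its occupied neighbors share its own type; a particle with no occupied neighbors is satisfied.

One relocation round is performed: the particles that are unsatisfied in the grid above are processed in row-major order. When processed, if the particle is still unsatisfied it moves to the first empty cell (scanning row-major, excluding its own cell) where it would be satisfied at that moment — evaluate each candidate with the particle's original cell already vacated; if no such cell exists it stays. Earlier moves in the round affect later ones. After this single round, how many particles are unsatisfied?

0

Initially unsatisfied (in order): (2,1), (2,4).
  (2,1) → (1,1).
  (2,4) → (1,2).
Resulting grid:
N N _ S S
_ S S _ _
_ _ _ S _
S _ _ S S
All satisfied now.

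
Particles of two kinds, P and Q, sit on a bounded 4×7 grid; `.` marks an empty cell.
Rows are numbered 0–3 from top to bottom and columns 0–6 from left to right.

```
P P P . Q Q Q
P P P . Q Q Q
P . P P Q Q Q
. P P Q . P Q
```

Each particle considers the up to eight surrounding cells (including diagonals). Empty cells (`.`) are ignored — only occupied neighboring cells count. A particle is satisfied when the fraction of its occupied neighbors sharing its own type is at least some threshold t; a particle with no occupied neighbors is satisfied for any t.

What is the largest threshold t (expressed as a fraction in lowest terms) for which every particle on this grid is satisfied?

0/1

Row 0: (0,0)P 3/3 · (0,1)P 5/5 · (0,2)P 3/3 · (0,4)Q 3/3 · (0,5)Q 5/5 · (0,6)Q 3/3
Row 1: (1,0)P 4/4 · (1,1)P 7/7 · (1,2)P 5/5 · (1,4)Q 5/6 · (1,5)Q 8/8 · (1,6)Q 5/5
Row 2: (2,0)P 3/3 · (2,2)P 5/6 · (2,3)P 3/6 · (2,4)Q 4/6 · (2,5)Q 6/7 · (2,6)Q 4/5
Row 3: (3,1)P 3/3 · (3,2)P 3/4 · (3,3)Q 1/4 · (3,5)P 0/4 · (3,6)Q 2/3
The smallest same-type fraction is 0/4 at (3,5), which reduces to 0/1. Any threshold above that leaves this particle unsatisfied.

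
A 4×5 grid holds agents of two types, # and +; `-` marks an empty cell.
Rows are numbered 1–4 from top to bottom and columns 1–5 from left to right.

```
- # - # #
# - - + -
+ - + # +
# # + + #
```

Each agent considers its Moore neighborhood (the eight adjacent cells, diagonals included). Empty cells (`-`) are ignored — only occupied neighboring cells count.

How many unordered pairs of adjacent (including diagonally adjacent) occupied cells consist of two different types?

14

Scan each occupied cell's neighbors to the right and below (and the two forward diagonals) so each pair is counted once.
Row 1: #(1,2)–#(2,1)= #(1,4)–#(1,5)= #(1,4)–+(2,4)≠ #(1,5)–+(2,4)≠  → 2/4 unlike.
Row 2: #(2,1)–+(3,1)≠ +(2,4)–#(3,4)≠ +(2,4)–+(3,5)= +(2,4)–+(3,3)=  → 2/4 unlike.
Row 3: +(3,1)–#(4,1)≠ +(3,1)–#(4,2)≠ +(3,3)–#(3,4)≠ +(3,3)–+(4,3)= +(3,3)–+(4,4)= +(3,3)–#(4,2)≠ #(3,4)–+(3,5)≠ #(3,4)–+(4,4)≠ #(3,4)–#(4,5)= #(3,4)–+(4,3)≠ +(3,5)–#(4,5)≠ +(3,5)–+(4,4)=  → 8/12 unlike.
Row 4: #(4,1)–#(4,2)= #(4,2)–+(4,3)≠ +(4,3)–+(4,4)= +(4,4)–#(4,5)≠  → 2/4 unlike.
Total adjacent occupied pairs: 24; unlike-type pairs: 14.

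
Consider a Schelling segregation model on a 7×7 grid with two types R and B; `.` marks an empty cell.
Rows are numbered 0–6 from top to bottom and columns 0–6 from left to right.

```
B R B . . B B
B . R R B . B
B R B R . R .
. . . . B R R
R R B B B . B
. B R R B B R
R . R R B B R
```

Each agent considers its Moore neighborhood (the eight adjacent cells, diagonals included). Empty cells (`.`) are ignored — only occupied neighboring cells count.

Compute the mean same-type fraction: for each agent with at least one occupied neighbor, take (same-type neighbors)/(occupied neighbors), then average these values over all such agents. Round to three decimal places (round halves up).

Row 0: (0,0)B 1/2 · (0,1)R 1/4 · (0,2)B 0/3 · (0,5)B 3/3 · (0,6)B 2/2
Row 1: (1,0)B 2/4 · (1,2)R 4/6 · (1,3)R 2/5 · (1,4)B 1/4 · (1,6)B 2/3
Row 2: (2,0)B 1/2 · (2,1)R 1/4 · (2,2)B 0/4 · (2,3)R 2/5 · (2,5)R 2/5
Row 3: (3,4)B 2/5 · (3,5)R 2/5 · (3,6)R 2/3
Row 4: (4,0)R 1/2 · (4,1)R 2/4 · (4,2)B 2/5 · (4,3)B 4/6 · (4,4)B 4/6 · (4,6)B 1/4
Row 5: (5,1)B 1/6 · (5,2)R 4/7 · (5,3)R 3/8 · (5,4)B 5/7 · (5,5)B 5/7 · (5,6)R 1/4
Row 6: (6,0)R 0/1 · (6,2)R 3/4 · (6,3)R 3/5 · (6,4)B 3/5 · (6,5)B 3/5 · (6,6)R 1/3
Sum over 36 agents: 1/2 + 1/4 + 0/3 + 3/3 + 2/2 + 2/4 + 4/6 + 2/5 + 1/4 + 2/3 + 1/2 + 1/4 + 0/4 + 2/5 + 2/5 + 2/5 + 2/5 + 2/3 + 1/2 + 2/4 + 2/5 + 4/6 + 4/6 + 1/4 + 1/6 + 4/7 + 3/8 + 5/7 + 5/7 + 1/4 + 0/1 + 3/4 + 3/5 + 3/5 + 3/5 + 1/3 = 2029/120; mean = 2029/120 ÷ 36 = 2029/4320 = 0.469675… → 0.470.

0.470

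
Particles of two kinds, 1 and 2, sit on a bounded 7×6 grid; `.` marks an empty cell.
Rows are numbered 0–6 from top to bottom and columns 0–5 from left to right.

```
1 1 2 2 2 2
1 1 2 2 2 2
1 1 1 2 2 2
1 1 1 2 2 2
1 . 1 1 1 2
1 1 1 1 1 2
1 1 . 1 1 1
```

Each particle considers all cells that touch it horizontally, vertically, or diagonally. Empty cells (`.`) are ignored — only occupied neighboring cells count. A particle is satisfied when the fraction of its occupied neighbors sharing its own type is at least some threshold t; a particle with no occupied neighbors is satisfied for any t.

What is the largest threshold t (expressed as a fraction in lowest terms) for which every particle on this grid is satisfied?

1/5

Row 0: (0,0)1 3/3 · (0,1)1 3/5 · (0,2)2 3/5 · (0,3)2 5/5 · (0,4)2 5/5 · (0,5)2 3/3
Row 1: (1,0)1 5/5 · (1,1)1 6/8 · (1,2)2 4/8 · (1,3)2 7/8 · (1,4)2 8/8 · (1,5)2 5/5
Row 2: (2,0)1 5/5 · (2,1)1 7/8 · (2,2)1 4/8 · (2,3)2 6/8 · (2,4)2 8/8 · (2,5)2 5/5
Row 3: (3,0)1 4/4 · (3,1)1 7/7 · (3,2)1 5/7 · (3,3)2 3/8 · (3,4)2 6/8 · (3,5)2 4/5
Row 4: (4,0)1 4/4 · (4,2)1 6/7 · (4,3)1 6/8 · (4,4)1 3/8 · (4,5)2 3/5
Row 5: (5,0)1 4/4 · (5,1)1 6/6 · (5,2)1 6/6 · (5,3)1 7/7 · (5,4)1 6/8 · (5,5)2 1/5
Row 6: (6,0)1 3/3 · (6,1)1 4/4 · (6,3)1 4/4 · (6,4)1 4/5 · (6,5)1 2/3
The smallest same-type fraction is 1/5 at (5,5), which reduces to 1/5. Any threshold above that leaves this particle unsatisfied.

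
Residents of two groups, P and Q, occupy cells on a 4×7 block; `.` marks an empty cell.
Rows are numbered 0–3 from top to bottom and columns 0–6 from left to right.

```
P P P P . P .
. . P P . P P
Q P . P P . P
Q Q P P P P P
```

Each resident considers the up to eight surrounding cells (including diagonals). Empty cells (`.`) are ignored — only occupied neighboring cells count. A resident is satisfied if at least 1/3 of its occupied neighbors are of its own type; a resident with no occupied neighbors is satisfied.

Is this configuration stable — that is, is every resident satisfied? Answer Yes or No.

(0,0)P 1/1 ✓
(0,1)P 3/3 ✓
(0,2)P 4/4 ✓
(0,3)P 3/3 ✓
(0,5)P 2/2 ✓
(1,2)P 6/6 ✓
(1,3)P 5/5 ✓
(1,5)P 4/4 ✓
(1,6)P 3/3 ✓
(2,0)Q 2/3 ✓
(2,1)P 2/5 ✓
(2,3)P 6/6 ✓
(2,4)P 6/6 ✓
(2,6)P 4/4 ✓
(3,0)Q 2/3 ✓
(3,1)Q 2/4 ✓
(3,2)P 3/4 ✓
(3,3)P 4/4 ✓
(3,4)P 4/4 ✓
(3,5)P 4/4 ✓
(3,6)P 2/2 ✓
All meet the threshold, so the configuration is stable.

Yes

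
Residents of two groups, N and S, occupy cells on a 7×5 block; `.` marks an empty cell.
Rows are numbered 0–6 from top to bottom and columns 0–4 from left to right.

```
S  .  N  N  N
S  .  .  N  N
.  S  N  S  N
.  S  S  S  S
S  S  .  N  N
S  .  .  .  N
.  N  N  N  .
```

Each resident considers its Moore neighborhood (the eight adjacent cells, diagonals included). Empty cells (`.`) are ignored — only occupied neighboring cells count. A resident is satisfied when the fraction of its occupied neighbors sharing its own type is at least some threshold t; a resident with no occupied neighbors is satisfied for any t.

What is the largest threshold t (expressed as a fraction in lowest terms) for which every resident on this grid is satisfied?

1/6

(0,0)S 1/1
(0,2)N 2/2
(0,3)N 4/4
(0,4)N 3/3
(1,0)S 2/2
(1,3)N 6/7
(1,4)N 4/5
(2,1)S 3/4
(2,2)N 1/6
(2,3)S 3/7
(2,4)N 2/5
(3,1)S 4/5
(3,2)S 5/7
(3,3)S 3/7
(3,4)S 2/5
(4,0)S 3/3
(4,1)S 4/4
(4,3)N 2/5
(4,4)N 2/4
(5,0)S 2/3
(5,4)N 3/3
(6,1)N 1/2
(6,2)N 2/2
(6,3)N 2/2
The smallest same-type fraction is 1/6 at (2,2), which reduces to 1/6. Any threshold above that leaves this resident unsatisfied.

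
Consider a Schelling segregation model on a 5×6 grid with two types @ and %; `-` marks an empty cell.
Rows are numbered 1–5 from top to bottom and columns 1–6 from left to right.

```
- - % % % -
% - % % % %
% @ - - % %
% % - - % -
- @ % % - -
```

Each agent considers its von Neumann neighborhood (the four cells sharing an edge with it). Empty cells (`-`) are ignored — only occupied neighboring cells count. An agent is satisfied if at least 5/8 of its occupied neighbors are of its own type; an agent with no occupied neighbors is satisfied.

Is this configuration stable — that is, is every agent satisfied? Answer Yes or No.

No

(1,3)% 2/2 ok
(1,4)% 3/3 ok
(1,5)% 2/2 ok
(2,1)% 1/1 ok
(2,3)% 2/2 ok
(2,4)% 3/3 ok
(2,5)% 4/4 ok
(2,6)% 2/2 ok
(3,1)% 2/3 ok
(3,2)@ 0/2 unhappy
(3,5)% 3/3 ok
(3,6)% 2/2 ok
(4,1)% 2/2 ok
(4,2)% 1/3 unhappy
(4,5)% 1/1 ok
(5,2)@ 0/2 unhappy
(5,3)% 1/2 unhappy
(5,4)% 1/1 ok
For instance (3,2) has only 0/2 same-type neighbors, below 5/8.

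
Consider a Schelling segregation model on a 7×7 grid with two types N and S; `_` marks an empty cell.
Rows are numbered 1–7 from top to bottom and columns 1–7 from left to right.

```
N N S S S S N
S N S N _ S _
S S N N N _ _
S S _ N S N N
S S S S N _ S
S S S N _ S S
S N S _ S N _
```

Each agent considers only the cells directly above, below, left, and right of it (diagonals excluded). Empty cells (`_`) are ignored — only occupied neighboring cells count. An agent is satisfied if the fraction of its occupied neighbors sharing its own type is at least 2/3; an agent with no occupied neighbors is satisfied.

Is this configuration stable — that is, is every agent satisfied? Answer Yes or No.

No

Row 1: (1,1)N 1/2 unhappy · (1,2)N 2/3 ok · (1,3)S 2/3 ok · (1,4)S 2/3 ok · (1,5)S 2/2 ok · (1,6)S 2/3 ok · (1,7)N 0/1 unhappy
Row 2: (2,1)S 1/3 unhappy · (2,2)N 1/4 unhappy · (2,3)S 1/4 unhappy · (2,4)N 1/3 unhappy · (2,6)S 1/1 ok
Row 3: (3,1)S 3/3 ok · (3,2)S 2/4 unhappy · (3,3)N 1/3 unhappy · (3,4)N 4/4 ok · (3,5)N 1/2 unhappy
Row 4: (4,1)S 3/3 ok · (4,2)S 3/3 ok · (4,4)N 1/3 unhappy · (4,5)S 0/4 unhappy · (4,6)N 1/2 unhappy · (4,7)N 1/2 unhappy
Row 5: (5,1)S 3/3 ok · (5,2)S 4/4 ok · (5,3)S 3/3 ok · (5,4)S 1/4 unhappy · (5,5)N 0/2 unhappy · (5,7)S 1/2 unhappy
Row 6: (6,1)S 3/3 ok · (6,2)S 3/4 ok · (6,3)S 3/4 ok · (6,4)N 0/2 unhappy · (6,6)S 1/2 unhappy · (6,7)S 2/2 ok
Row 7: (7,1)S 1/2 unhappy · (7,2)N 0/3 unhappy · (7,3)S 1/2 unhappy · (7,5)S 0/1 unhappy · (7,6)N 0/2 unhappy
For instance (1,1) has only 1/2 same-type neighbors, below 2/3.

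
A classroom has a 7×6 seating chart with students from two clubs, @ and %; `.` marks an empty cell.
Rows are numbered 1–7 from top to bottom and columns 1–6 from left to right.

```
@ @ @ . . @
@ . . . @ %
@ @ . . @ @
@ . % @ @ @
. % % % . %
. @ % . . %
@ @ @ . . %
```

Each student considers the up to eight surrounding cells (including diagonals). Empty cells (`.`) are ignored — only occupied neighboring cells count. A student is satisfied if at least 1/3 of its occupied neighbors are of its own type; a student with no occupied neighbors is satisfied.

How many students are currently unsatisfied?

Row 1: (1,1)@ 2/2 satisfied · (1,2)@ 3/3 satisfied · (1,3)@ 1/1 satisfied · (1,6)@ 1/2 satisfied
Row 2: (2,1)@ 4/4 satisfied · (2,5)@ 3/4 satisfied · (2,6)% 0/4 not
Row 3: (3,1)@ 3/3 satisfied · (3,2)@ 3/4 satisfied · (3,5)@ 5/6 satisfied · (3,6)@ 4/5 satisfied
Row 4: (4,1)@ 2/3 satisfied · (4,3)% 3/5 satisfied · (4,4)@ 2/5 satisfied · (4,5)@ 4/6 satisfied · (4,6)@ 3/4 satisfied
Row 5: (5,2)% 3/5 satisfied · (5,3)% 4/6 satisfied · (5,4)% 3/5 satisfied · (5,6)% 1/3 satisfied
Row 6: (6,2)@ 3/6 satisfied · (6,3)% 3/6 satisfied · (6,6)% 2/2 satisfied
Row 7: (7,1)@ 2/2 satisfied · (7,2)@ 3/4 satisfied · (7,3)@ 2/3 satisfied · (7,6)% 1/1 satisfied
Unsatisfied: (2,6) — 1 in total.

1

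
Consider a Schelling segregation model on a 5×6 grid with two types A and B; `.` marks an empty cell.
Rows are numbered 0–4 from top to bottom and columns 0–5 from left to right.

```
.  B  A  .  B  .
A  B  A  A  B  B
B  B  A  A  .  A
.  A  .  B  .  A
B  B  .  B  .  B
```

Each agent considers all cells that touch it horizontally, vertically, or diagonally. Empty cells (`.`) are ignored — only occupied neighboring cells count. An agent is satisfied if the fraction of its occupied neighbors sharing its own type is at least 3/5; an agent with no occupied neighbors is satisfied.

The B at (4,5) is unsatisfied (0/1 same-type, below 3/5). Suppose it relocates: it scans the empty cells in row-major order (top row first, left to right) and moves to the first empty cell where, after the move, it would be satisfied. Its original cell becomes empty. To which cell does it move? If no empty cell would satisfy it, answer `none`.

Vacating (4,5). Empty cells in order:
  (0,0): 2/3 same-type → satisfied — stop here.

(0,0)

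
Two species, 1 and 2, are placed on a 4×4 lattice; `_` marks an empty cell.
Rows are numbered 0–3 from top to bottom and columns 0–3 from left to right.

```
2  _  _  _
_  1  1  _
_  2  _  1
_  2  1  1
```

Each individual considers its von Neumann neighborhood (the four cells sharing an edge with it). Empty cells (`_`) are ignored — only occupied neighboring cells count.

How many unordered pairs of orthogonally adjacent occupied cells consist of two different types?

Scan each occupied cell's neighbors to the right and below so each pair is counted once.
Row 1: 1(1,1)–1(1,2)= 1(1,1)–2(2,1)≠  → 1/2 unlike.
Row 2: 2(2,1)–2(3,1)= 1(2,3)–1(3,3)=  → 0/2 unlike.
Row 3: 2(3,1)–1(3,2)≠ 1(3,2)–1(3,3)=  → 1/2 unlike.
Total adjacent occupied pairs: 6; unlike-type pairs: 2.

2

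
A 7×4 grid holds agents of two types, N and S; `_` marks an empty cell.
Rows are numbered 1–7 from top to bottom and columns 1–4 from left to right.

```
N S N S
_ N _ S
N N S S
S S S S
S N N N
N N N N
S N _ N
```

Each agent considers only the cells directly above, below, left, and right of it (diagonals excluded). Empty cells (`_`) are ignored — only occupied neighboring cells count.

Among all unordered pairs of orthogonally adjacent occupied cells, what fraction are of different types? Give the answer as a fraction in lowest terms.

2/5

Scan each occupied cell's neighbors to the right and below so each pair is counted once.
From row 1: 4 unlike of 5 pairs (running 4/5).
From row 2: 0 unlike of 2 pairs (running 4/7).
From row 3: 3 unlike of 7 pairs (running 7/14).
From row 4: 3 unlike of 7 pairs (running 10/21).
From row 5: 2 unlike of 7 pairs (running 12/28).
From row 6: 1 unlike of 6 pairs (running 13/34).
From row 7: 1 unlike of 1 pairs (running 14/35).
Total adjacent occupied pairs: 35; unlike-type pairs: 14.
14/35 reduces to 2/5.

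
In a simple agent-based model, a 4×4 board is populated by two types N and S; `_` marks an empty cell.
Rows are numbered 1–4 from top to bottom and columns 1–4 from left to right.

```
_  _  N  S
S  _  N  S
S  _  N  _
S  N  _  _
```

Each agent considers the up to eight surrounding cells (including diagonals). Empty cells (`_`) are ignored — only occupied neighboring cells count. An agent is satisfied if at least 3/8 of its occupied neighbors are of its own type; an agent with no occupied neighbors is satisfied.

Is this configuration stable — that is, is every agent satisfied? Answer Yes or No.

No

Row 1: (1,3)N 1/3 unhappy · (1,4)S 1/3 unhappy
Row 2: (2,1)S 1/1 ok · (2,3)N 2/4 ok · (2,4)S 1/4 unhappy
Row 3: (3,1)S 2/3 ok · (3,3)N 2/3 ok
Row 4: (4,1)S 1/2 ok · (4,2)N 1/3 unhappy
For instance (1,3) has only 1/3 same-type neighbors, below 3/8.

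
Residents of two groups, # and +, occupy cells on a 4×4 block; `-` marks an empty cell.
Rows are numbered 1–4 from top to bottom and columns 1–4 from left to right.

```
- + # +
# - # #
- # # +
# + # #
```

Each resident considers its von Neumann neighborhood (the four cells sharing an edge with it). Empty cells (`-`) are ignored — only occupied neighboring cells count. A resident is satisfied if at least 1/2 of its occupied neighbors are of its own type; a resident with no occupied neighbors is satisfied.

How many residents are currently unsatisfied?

Row 1: (1,2)+ 0/1 unhappy · (1,3)# 1/3 unhappy · (1,4)+ 0/2 unhappy
Row 2: (2,1)# 0/0 ok · (2,3)# 3/3 ok · (2,4)# 1/3 unhappy
Row 3: (3,2)# 1/2 ok · (3,3)# 3/4 ok · (3,4)+ 0/3 unhappy
Row 4: (4,1)# 0/1 unhappy · (4,2)+ 0/3 unhappy · (4,3)# 2/3 ok · (4,4)# 1/2 ok
Unsatisfied: (1,2), (1,3), (1,4), (2,4), (3,4), (4,1), (4,2) — 7 in total.

7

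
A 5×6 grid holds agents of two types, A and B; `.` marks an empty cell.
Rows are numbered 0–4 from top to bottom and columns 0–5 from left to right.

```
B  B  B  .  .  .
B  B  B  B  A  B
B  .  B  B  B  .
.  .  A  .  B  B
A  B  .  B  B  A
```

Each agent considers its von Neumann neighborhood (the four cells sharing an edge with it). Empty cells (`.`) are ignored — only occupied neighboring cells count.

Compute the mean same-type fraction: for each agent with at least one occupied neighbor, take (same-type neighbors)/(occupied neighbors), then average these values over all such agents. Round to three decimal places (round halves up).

0.627

(0,0)B 2/2
(0,1)B 3/3
(0,2)B 2/2
(1,0)B 3/3
(1,1)B 3/3
(1,2)B 4/4
(1,3)B 2/3
(1,4)A 0/3
(1,5)B 0/1
(2,0)B 1/1
(2,2)B 2/3
(2,3)B 3/3
(2,4)B 2/3
(3,2)A 0/1
(3,4)B 3/3
(3,5)B 1/2
(4,0)A 0/1
(4,1)B 0/1
(4,3)B 1/1
(4,4)B 2/3
(4,5)A 0/2
Sum over 21 agents: 2/2 + 3/3 + 2/2 + 3/3 + 3/3 + 4/4 + 2/3 + 0/3 + 0/1 + 1/1 + 2/3 + 3/3 + 2/3 + 0/1 + 3/3 + 1/2 + 0/1 + 0/1 + 1/1 + 2/3 + 0/2 = 79/6; mean = 79/6 ÷ 21 = 79/126 = 0.626984… → 0.627.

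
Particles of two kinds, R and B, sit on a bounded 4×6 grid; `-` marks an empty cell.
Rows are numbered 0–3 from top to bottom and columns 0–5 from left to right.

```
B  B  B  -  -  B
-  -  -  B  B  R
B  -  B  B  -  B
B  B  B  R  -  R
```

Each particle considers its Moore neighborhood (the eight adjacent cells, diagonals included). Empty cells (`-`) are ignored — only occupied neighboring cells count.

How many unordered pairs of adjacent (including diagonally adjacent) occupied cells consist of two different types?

Scan each occupied cell's neighbors to the right and below (and the two forward diagonals) so each pair is counted once.
From row 0: 1 unlike of 5 pairs (running 1/5).
From row 1: 2 unlike of 7 pairs (running 3/12).
From row 2: 3 unlike of 9 pairs (running 6/21).
From row 3: 1 unlike of 3 pairs (running 7/24).
Total adjacent occupied pairs: 24; unlike-type pairs: 7.

7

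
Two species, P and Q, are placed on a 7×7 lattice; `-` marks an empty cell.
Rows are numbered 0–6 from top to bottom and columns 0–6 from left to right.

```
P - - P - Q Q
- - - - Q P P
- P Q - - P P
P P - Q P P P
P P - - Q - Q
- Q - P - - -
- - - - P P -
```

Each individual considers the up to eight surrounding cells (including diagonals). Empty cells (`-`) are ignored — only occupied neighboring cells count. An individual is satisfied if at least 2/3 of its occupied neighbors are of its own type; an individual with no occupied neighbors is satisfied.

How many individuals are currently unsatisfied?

Row 0: (0,0)P 0/0 ok · (0,3)P 0/1 unhappy · (0,5)Q 2/4 unhappy · (0,6)Q 1/3 unhappy
Row 1: (1,4)Q 1/4 unhappy · (1,5)P 3/6 unhappy · (1,6)P 3/5 unhappy
Row 2: (2,1)P 2/3 ok · (2,2)Q 1/3 unhappy · (2,5)P 6/7 ok · (2,6)P 5/5 ok
Row 3: (3,0)P 4/4 ok · (3,1)P 4/5 ok · (3,3)Q 2/3 ok · (3,4)P 2/4 unhappy · (3,5)P 4/6 ok · (3,6)P 3/4 ok
Row 4: (4,0)P 3/4 ok · (4,1)P 3/4 ok · (4,4)Q 1/4 unhappy · (4,6)Q 0/2 unhappy
Row 5: (5,1)Q 0/2 unhappy · (5,3)P 1/2 unhappy
Row 6: (6,4)P 2/2 ok · (6,5)P 1/1 ok
Unsatisfied: (0,3), (0,5), (0,6), (1,4), (1,5), (1,6), (2,2), (3,4), (4,4), (4,6), (5,1), (5,3) — 12 in total.

12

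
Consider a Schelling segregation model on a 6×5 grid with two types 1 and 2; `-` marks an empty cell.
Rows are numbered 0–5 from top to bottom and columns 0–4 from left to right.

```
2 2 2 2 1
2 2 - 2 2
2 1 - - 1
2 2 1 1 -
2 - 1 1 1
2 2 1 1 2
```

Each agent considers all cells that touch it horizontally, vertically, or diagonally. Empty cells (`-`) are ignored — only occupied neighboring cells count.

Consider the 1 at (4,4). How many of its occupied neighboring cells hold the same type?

Occupied neighbors of (4,4): (3,3)=1, (4,3)=1, (5,3)=1, (5,4)=2.
Same type (1): 3 of 4.

3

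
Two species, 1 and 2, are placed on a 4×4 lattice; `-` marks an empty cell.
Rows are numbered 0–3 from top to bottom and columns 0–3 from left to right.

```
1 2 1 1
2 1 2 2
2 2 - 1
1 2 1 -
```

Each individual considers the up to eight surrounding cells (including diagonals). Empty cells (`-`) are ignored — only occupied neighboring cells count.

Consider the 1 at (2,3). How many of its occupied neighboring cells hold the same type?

1

Occupied neighbors of (2,3): (1,2)=2, (1,3)=2, (3,2)=1.
Same type (1): 1 of 3.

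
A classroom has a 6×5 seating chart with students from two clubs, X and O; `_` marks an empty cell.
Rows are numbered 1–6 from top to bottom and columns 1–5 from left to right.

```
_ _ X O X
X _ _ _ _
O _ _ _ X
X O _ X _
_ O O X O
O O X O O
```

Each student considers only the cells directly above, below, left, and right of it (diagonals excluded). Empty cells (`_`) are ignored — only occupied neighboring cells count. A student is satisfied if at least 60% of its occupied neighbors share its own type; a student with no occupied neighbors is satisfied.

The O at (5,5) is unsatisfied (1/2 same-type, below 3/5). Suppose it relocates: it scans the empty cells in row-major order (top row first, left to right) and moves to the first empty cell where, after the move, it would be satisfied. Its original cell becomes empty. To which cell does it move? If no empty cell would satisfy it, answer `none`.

(2,4)

Vacating (5,5). Empty cells in order:
  (1,1): 0/1 same-type → still unsatisfied.
  (1,2): 0/1 same-type → still unsatisfied.
  (2,2): 0/1 same-type → still unsatisfied.
  (2,3): 0/1 same-type → still unsatisfied.
  (2,4): 1/1 same-type → satisfied — stop here.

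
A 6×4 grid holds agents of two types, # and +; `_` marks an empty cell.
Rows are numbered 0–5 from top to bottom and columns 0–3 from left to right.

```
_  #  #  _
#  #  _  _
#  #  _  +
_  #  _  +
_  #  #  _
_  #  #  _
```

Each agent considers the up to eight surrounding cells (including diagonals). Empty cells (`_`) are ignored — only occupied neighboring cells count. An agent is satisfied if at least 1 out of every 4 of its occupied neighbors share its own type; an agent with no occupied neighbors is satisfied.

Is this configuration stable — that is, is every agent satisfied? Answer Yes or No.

(0,1)# 3/3 ✓
(0,2)# 2/2 ✓
(1,0)# 4/4 ✓
(1,1)# 5/5 ✓
(2,0)# 4/4 ✓
(2,1)# 4/4 ✓
(2,3)+ 1/1 ✓
(3,1)# 4/4 ✓
(3,3)+ 1/2 ✓
(4,1)# 4/4 ✓
(4,2)# 4/5 ✓
(5,1)# 3/3 ✓
(5,2)# 3/3 ✓
All meet the threshold, so the configuration is stable.

Yes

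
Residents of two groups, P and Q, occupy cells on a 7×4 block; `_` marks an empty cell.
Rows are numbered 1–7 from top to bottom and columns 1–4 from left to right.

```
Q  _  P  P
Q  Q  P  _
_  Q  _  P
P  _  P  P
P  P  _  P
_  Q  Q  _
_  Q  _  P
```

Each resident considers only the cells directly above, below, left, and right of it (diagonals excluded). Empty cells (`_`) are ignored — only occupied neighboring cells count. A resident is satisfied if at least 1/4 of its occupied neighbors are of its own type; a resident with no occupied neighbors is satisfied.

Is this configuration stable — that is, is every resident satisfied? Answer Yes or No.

Row 1: (1,1)Q 1/1 satisfied · (1,3)P 2/2 satisfied · (1,4)P 1/1 satisfied
Row 2: (2,1)Q 2/2 satisfied · (2,2)Q 2/3 satisfied · (2,3)P 1/2 satisfied
Row 3: (3,2)Q 1/1 satisfied · (3,4)P 1/1 satisfied
Row 4: (4,1)P 1/1 satisfied · (4,3)P 1/1 satisfied · (4,4)P 3/3 satisfied
Row 5: (5,1)P 2/2 satisfied · (5,2)P 1/2 satisfied · (5,4)P 1/1 satisfied
Row 6: (6,2)Q 2/3 satisfied · (6,3)Q 1/1 satisfied
Row 7: (7,2)Q 1/1 satisfied · (7,4)P 0/0 satisfied
All meet the threshold, so the configuration is stable.

Yes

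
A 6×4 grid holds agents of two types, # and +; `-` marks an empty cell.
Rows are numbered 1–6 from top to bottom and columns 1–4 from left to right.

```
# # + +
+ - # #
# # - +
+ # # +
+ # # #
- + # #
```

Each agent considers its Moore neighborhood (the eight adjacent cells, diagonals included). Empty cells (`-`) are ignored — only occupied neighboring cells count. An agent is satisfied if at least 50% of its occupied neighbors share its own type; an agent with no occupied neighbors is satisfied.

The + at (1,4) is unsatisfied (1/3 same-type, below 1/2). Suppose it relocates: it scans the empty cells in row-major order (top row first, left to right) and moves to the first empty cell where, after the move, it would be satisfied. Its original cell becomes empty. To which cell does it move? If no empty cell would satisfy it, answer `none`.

(6,1)

Vacating (1,4). Empty cells in order:
  (2,2): 2/7 same-type → still unsatisfied.
  (3,3): 2/7 same-type → still unsatisfied.
  (6,1): 2/3 same-type → satisfied — stop here.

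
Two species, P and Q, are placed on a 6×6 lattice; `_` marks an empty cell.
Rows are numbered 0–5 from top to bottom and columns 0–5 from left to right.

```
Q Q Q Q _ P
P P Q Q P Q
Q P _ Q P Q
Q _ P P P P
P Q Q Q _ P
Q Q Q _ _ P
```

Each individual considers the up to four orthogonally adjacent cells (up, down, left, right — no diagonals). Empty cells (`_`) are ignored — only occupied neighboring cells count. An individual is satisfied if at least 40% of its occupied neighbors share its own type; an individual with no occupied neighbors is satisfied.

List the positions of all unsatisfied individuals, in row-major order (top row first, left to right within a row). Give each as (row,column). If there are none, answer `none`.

(0,5), (1,0), (1,4), (1,5), (2,0), (2,3), (2,5), (4,0)

(0,0)Q 1/2 ✓
(0,1)Q 2/3 ✓
(0,2)Q 3/3 ✓
(0,3)Q 2/2 ✓
(0,5)P 0/1 ✗
(1,0)P 1/3 ✗
(1,1)P 2/4 ✓
(1,2)Q 2/3 ✓
(1,3)Q 3/4 ✓
(1,4)P 1/3 ✗
(1,5)Q 1/3 ✗
(2,0)Q 1/3 ✗
(2,1)P 1/2 ✓
(2,3)Q 1/3 ✗
(2,4)P 2/4 ✓
(2,5)Q 1/3 ✗
(3,0)Q 1/2 ✓
(3,2)P 1/2 ✓
(3,3)P 2/4 ✓
(3,4)P 3/3 ✓
(3,5)P 2/3 ✓
(4,0)P 0/3 ✗
(4,1)Q 2/3 ✓
(4,2)Q 3/4 ✓
(4,3)Q 1/2 ✓
(4,5)P 2/2 ✓
(5,0)Q 1/2 ✓
(5,1)Q 3/3 ✓
(5,2)Q 2/2 ✓
(5,5)P 1/1 ✓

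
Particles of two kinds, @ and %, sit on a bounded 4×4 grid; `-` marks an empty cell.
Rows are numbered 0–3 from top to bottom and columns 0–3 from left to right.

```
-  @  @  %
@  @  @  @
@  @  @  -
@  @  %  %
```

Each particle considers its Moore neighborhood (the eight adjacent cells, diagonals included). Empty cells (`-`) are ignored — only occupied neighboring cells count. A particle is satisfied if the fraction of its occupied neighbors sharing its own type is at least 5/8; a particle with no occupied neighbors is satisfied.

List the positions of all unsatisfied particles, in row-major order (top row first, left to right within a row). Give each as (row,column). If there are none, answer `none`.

(0,1)@ 4/4 ok
(0,2)@ 4/5 ok
(0,3)% 0/3 unhappy
(1,0)@ 4/4 ok
(1,1)@ 7/7 ok
(1,2)@ 6/7 ok
(1,3)@ 3/4 ok
(2,0)@ 5/5 ok
(2,1)@ 7/8 ok
(2,2)@ 5/7 ok
(3,0)@ 3/3 ok
(3,1)@ 4/5 ok
(3,2)% 1/4 unhappy
(3,3)% 1/2 unhappy

(0,3), (3,2), (3,3)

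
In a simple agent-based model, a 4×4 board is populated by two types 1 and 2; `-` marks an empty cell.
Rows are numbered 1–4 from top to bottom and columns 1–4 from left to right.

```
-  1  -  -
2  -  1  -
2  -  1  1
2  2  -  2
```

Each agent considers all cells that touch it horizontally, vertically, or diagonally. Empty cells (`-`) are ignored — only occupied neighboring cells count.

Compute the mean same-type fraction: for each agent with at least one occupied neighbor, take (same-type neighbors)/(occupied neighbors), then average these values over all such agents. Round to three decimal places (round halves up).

0.648

Row 1: (1,2)1 1/2
Row 2: (2,1)2 1/2 · (2,3)1 3/3
Row 3: (3,1)2 3/3 · (3,3)1 2/4 · (3,4)1 2/3
Row 4: (4,1)2 2/2 · (4,2)2 2/3 · (4,4)2 0/2
Sum over 9 agents: 1/2 + 1/2 + 3/3 + 3/3 + 2/4 + 2/3 + 2/2 + 2/3 + 0/2 = 35/6; mean = 35/6 ÷ 9 = 35/54 = 0.648148… → 0.648.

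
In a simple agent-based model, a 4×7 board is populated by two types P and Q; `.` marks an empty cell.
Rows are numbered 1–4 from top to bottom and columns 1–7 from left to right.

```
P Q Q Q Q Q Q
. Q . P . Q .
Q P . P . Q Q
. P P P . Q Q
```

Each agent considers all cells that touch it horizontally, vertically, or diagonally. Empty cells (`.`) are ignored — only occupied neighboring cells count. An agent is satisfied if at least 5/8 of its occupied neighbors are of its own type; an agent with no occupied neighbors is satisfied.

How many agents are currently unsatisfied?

Row 1: (1,1)P 0/2 ✗ · (1,2)Q 2/3 ✓ · (1,3)Q 3/4 ✓ · (1,4)Q 2/3 ✓ · (1,5)Q 3/4 ✓ · (1,6)Q 3/3 ✓ · (1,7)Q 2/2 ✓
Row 2: (2,2)Q 3/5 ✗ · (2,4)P 1/4 ✗ · (2,6)Q 5/5 ✓
Row 3: (3,1)Q 1/3 ✗ · (3,2)P 2/4 ✗ · (3,4)P 3/3 ✓ · (3,6)Q 4/4 ✓ · (3,7)Q 4/4 ✓
Row 4: (4,2)P 2/3 ✓ · (4,3)P 4/4 ✓ · (4,4)P 2/2 ✓ · (4,6)Q 3/3 ✓ · (4,7)Q 3/3 ✓
Unsatisfied: (1,1), (2,2), (2,4), (3,1), (3,2) — 5 in total.

5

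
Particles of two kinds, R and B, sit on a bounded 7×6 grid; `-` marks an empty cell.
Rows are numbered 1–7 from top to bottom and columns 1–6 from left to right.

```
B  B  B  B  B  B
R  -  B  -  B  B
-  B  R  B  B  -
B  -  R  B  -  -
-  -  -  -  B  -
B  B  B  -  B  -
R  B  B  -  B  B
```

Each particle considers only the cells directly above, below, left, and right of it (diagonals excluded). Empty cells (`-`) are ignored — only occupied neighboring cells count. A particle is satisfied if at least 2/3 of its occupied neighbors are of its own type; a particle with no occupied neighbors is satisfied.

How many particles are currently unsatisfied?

(1,1)B 1/2 ✗
(1,2)B 2/2 ✓
(1,3)B 3/3 ✓
(1,4)B 2/2 ✓
(1,5)B 3/3 ✓
(1,6)B 2/2 ✓
(2,1)R 0/1 ✗
(2,3)B 1/2 ✗
(2,5)B 3/3 ✓
(2,6)B 2/2 ✓
(3,2)B 0/1 ✗
(3,3)R 1/4 ✗
(3,4)B 2/3 ✓
(3,5)B 2/2 ✓
(4,1)B 0/0 ✓
(4,3)R 1/2 ✗
(4,4)B 1/2 ✗
(5,5)B 1/1 ✓
(6,1)B 1/2 ✗
(6,2)B 3/3 ✓
(6,3)B 2/2 ✓
(6,5)B 2/2 ✓
(7,1)R 0/2 ✗
(7,2)B 2/3 ✓
(7,3)B 2/2 ✓
(7,5)B 2/2 ✓
(7,6)B 1/1 ✓
Unsatisfied: (1,1), (2,1), (2,3), (3,2), (3,3), (4,3), (4,4), (6,1), (7,1) — 9 in total.

9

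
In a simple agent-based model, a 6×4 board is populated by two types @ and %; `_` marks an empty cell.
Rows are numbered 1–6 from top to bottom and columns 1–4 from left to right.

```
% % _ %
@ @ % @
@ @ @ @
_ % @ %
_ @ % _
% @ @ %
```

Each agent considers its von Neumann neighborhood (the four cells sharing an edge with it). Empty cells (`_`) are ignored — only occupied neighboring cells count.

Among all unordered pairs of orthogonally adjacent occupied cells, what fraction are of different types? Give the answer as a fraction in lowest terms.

Scan each occupied cell's neighbors to the right and below so each pair is counted once.
Row 1: %(1,1)–%(1,2)= %(1,1)–@(2,1)≠ %(1,2)–@(2,2)≠ %(1,4)–@(2,4)≠  → 3/4 unlike.
Row 2: @(2,1)–@(2,2)= @(2,1)–@(3,1)= @(2,2)–%(2,3)≠ @(2,2)–@(3,2)= %(2,3)–@(2,4)≠ %(2,3)–@(3,3)≠ @(2,4)–@(3,4)=  → 3/7 unlike.
Row 3: @(3,1)–@(3,2)= @(3,2)–@(3,3)= @(3,2)–%(4,2)≠ @(3,3)–@(3,4)= @(3,3)–@(4,3)= @(3,4)–%(4,4)≠  → 2/6 unlike.
Row 4: %(4,2)–@(4,3)≠ %(4,2)–@(5,2)≠ @(4,3)–%(4,4)≠ @(4,3)–%(5,3)≠  → 4/4 unlike.
Row 5: @(5,2)–%(5,3)≠ @(5,2)–@(6,2)= %(5,3)–@(6,3)≠  → 2/3 unlike.
Row 6: %(6,1)–@(6,2)≠ @(6,2)–@(6,3)= @(6,3)–%(6,4)≠  → 2/3 unlike.
Total adjacent occupied pairs: 27; unlike-type pairs: 16.
16/27 is already in lowest terms.

16/27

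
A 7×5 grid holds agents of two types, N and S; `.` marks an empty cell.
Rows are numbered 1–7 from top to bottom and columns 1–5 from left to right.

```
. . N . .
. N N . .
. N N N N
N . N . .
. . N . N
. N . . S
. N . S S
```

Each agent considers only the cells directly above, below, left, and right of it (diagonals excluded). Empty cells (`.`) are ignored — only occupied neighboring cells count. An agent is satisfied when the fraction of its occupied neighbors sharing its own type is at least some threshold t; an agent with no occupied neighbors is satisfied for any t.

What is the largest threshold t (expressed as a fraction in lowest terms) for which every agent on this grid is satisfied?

0/1

Row 1: (1,3)N 1/1
Row 2: (2,2)N 2/2 · (2,3)N 3/3
Row 3: (3,2)N 2/2 · (3,3)N 4/4 · (3,4)N 2/2 · (3,5)N 1/1
Row 4: (4,1)N — no occupied neighbors · (4,3)N 2/2
Row 5: (5,3)N 1/1 · (5,5)N 0/1
Row 6: (6,2)N 1/1 · (6,5)S 1/2
Row 7: (7,2)N 1/1 · (7,4)S 1/1 · (7,5)S 2/2
The smallest same-type fraction is 0/1 at (5,5), which reduces to 0/1. Any threshold above that leaves this agent unsatisfied.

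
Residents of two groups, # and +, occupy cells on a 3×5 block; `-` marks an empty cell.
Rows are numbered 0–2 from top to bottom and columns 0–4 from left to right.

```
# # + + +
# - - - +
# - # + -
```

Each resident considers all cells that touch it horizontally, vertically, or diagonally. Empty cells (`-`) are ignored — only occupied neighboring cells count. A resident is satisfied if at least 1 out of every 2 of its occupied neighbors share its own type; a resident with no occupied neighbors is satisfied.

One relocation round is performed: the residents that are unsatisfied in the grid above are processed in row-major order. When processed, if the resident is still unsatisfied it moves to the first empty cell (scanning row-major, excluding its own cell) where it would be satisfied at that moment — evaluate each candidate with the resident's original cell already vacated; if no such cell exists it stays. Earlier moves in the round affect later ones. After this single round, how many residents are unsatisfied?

Initially unsatisfied (in order): (2,2).
  (2,2) → (1,1).
Resulting grid:
# # + + +
# # - - +
# - - + -
Unsatisfied now: (0,2).

1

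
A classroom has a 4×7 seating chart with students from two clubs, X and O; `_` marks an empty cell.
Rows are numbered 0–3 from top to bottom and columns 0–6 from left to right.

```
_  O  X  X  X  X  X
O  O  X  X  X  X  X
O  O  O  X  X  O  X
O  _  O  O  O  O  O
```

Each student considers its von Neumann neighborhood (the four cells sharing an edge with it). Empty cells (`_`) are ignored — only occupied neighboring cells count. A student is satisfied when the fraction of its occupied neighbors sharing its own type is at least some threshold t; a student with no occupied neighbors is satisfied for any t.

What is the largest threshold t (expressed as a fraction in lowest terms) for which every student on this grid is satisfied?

1/4

Row 0: (0,1)O 1/2 · (0,2)X 2/3 · (0,3)X 3/3 · (0,4)X 3/3 · (0,5)X 3/3 · (0,6)X 2/2
Row 1: (1,0)O 2/2 · (1,1)O 3/4 · (1,2)X 2/4 · (1,3)X 4/4 · (1,4)X 4/4 · (1,5)X 3/4 · (1,6)X 3/3
Row 2: (2,0)O 3/3 · (2,1)O 3/3 · (2,2)O 2/4 · (2,3)X 2/4 · (2,4)X 2/4 · (2,5)O 1/4 · (2,6)X 1/3
Row 3: (3,0)O 1/1 · (3,2)O 2/2 · (3,3)O 2/3 · (3,4)O 2/3 · (3,5)O 3/3 · (3,6)O 1/2
The smallest same-type fraction is 1/4 at (2,5), which reduces to 1/4. Any threshold above that leaves this student unsatisfied.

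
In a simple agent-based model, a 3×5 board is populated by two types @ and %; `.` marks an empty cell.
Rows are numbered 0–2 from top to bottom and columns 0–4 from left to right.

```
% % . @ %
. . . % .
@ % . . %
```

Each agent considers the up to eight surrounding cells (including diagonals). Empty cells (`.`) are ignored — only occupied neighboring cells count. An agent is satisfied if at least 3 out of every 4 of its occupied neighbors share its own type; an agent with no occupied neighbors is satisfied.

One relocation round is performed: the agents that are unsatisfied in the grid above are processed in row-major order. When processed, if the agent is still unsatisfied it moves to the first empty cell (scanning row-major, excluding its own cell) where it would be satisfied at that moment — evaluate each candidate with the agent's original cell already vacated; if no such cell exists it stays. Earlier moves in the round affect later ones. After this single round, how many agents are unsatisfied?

0

Initially unsatisfied (in order): (0,3), (0,4), (1,3), (2,0), (2,1).
  (0,3): no empty cell satisfies it; stays.
  (0,4) → (1,0).
  (1,3) → (1,1).
  (2,0) → (0,4).
  (2,1): now satisfied by earlier moves; stays.
Resulting grid:
% % . @ @
% % . . .
. % . . %
All satisfied now.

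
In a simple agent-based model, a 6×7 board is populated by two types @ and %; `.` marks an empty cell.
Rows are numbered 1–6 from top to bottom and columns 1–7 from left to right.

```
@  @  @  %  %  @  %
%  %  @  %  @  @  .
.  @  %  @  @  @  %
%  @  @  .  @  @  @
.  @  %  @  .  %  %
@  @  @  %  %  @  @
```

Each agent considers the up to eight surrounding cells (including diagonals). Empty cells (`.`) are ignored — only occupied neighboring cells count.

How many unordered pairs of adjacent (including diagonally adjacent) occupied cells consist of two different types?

Scan each occupied cell's neighbors to the right and below (and the two forward diagonals) so each pair is counted once.
Row 1: @(1,1)–@(1,2)= @(1,1)–%(2,1)≠ @(1,1)–%(2,2)≠ @(1,2)–@(1,3)= @(1,2)–%(2,2)≠ @(1,2)–@(2,3)= @(1,2)–%(2,1)≠ @(1,3)–%(1,4)≠ @(1,3)–@(2,3)= @(1,3)–%(2,4)≠ @(1,3)–%(2,2)≠ %(1,4)–%(1,5)= %(1,4)–%(2,4)= %(1,4)–@(2,5)≠ %(1,4)–@(2,3)≠ %(1,5)–@(1,6)≠ %(1,5)–@(2,5)≠ %(1,5)–@(2,6)≠ %(1,5)–%(2,4)= @(1,6)–%(1,7)≠ @(1,6)–@(2,6)= @(1,6)–@(2,5)= %(1,7)–@(2,6)≠  → 14/23 unlike.
Row 2: %(2,1)–%(2,2)= %(2,1)–@(3,2)≠ %(2,2)–@(2,3)≠ %(2,2)–@(3,2)≠ %(2,2)–%(3,3)= @(2,3)–%(2,4)≠ @(2,3)–%(3,3)≠ @(2,3)–@(3,4)= @(2,3)–@(3,2)= %(2,4)–@(2,5)≠ %(2,4)–@(3,4)≠ %(2,4)–@(3,5)≠ %(2,4)–%(3,3)= @(2,5)–@(2,6)= @(2,5)–@(3,5)= @(2,5)–@(3,6)= @(2,5)–@(3,4)= @(2,6)–@(3,6)= @(2,6)–%(3,7)≠ @(2,6)–@(3,5)=  → 9/20 unlike.
Row 3: @(3,2)–%(3,3)≠ @(3,2)–@(4,2)= @(3,2)–@(4,3)= @(3,2)–%(4,1)≠ %(3,3)–@(3,4)≠ %(3,3)–@(4,3)≠ %(3,3)–@(4,2)≠ @(3,4)–@(3,5)= @(3,4)–@(4,5)= @(3,4)–@(4,3)= @(3,5)–@(3,6)= @(3,5)–@(4,5)= @(3,5)–@(4,6)= @(3,6)–%(3,7)≠ @(3,6)–@(4,6)= @(3,6)–@(4,7)= @(3,6)–@(4,5)= %(3,7)–@(4,7)≠ %(3,7)–@(4,6)≠  → 8/19 unlike.
Row 4: %(4,1)–@(4,2)≠ %(4,1)–@(5,2)≠ @(4,2)–@(4,3)= @(4,2)–@(5,2)= @(4,2)–%(5,3)≠ @(4,3)–%(5,3)≠ @(4,3)–@(5,4)= @(4,3)–@(5,2)= @(4,5)–@(4,6)= @(4,5)–%(5,6)≠ @(4,5)–@(5,4)= @(4,6)–@(4,7)= @(4,6)–%(5,6)≠ @(4,6)–%(5,7)≠ @(4,7)–%(5,7)≠ @(4,7)–%(5,6)≠  → 9/16 unlike.
Row 5: @(5,2)–%(5,3)≠ @(5,2)–@(6,2)= @(5,2)–@(6,3)= @(5,2)–@(6,1)= %(5,3)–@(5,4)≠ %(5,3)–@(6,3)≠ %(5,3)–%(6,4)= %(5,3)–@(6,2)≠ @(5,4)–%(6,4)≠ @(5,4)–%(6,5)≠ @(5,4)–@(6,3)= %(5,6)–%(5,7)= %(5,6)–@(6,6)≠ %(5,6)–@(6,7)≠ %(5,6)–%(6,5)= %(5,7)–@(6,7)≠ %(5,7)–@(6,6)≠  → 10/17 unlike.
Row 6: @(6,1)–@(6,2)= @(6,2)–@(6,3)= @(6,3)–%(6,4)≠ %(6,4)–%(6,5)= %(6,5)–@(6,6)≠ @(6,6)–@(6,7)=  → 2/6 unlike.
Total adjacent occupied pairs: 101; unlike-type pairs: 52.

52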